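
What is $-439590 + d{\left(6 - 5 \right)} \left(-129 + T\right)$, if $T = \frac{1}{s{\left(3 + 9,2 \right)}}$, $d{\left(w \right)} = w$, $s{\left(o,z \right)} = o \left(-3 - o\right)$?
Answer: $- \frac{79149421}{180} \approx -4.3972 \cdot 10^{5}$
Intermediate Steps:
$T = - \frac{1}{180}$ ($T = \frac{1}{\left(-1\right) \left(3 + 9\right) \left(3 + \left(3 + 9\right)\right)} = \frac{1}{\left(-1\right) 12 \left(3 + 12\right)} = \frac{1}{\left(-1\right) 12 \cdot 15} = \frac{1}{-180} = - \frac{1}{180} \approx -0.0055556$)
$-439590 + d{\left(6 - 5 \right)} \left(-129 + T\right) = -439590 + \left(6 - 5\right) \left(-129 - \frac{1}{180}\right) = -439590 + \left(6 - 5\right) \left(- \frac{23221}{180}\right) = -439590 + 1 \left(- \frac{23221}{180}\right) = -439590 - \frac{23221}{180} = - \frac{79149421}{180}$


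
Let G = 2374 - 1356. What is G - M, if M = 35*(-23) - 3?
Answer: 1826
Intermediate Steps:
G = 1018
M = -808 (M = -805 - 3 = -808)
G - M = 1018 - 1*(-808) = 1018 + 808 = 1826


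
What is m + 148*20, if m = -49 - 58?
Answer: 2853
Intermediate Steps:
m = -107
m + 148*20 = -107 + 148*20 = -107 + 2960 = 2853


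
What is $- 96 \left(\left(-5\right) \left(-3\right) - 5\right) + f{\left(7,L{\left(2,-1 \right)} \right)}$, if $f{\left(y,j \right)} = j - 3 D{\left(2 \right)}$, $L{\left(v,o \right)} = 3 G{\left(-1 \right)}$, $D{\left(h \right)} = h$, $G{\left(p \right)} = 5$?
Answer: $-951$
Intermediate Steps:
$L{\left(v,o \right)} = 15$ ($L{\left(v,o \right)} = 3 \cdot 5 = 15$)
$f{\left(y,j \right)} = -6 + j$ ($f{\left(y,j \right)} = j - 6 = -6 + j$)
$- 96 \left(\left(-5\right) \left(-3\right) - 5\right) + f{\left(7,L{\left(2,-1 \right)} \right)} = - 96 \left(\left(-5\right) \left(-3\right) - 5\right) + \left(-6 + 15\right) = - 96 \left(15 - 5\right) + 9 = \left(-96\right) 10 + 9 = -960 + 9 = -951$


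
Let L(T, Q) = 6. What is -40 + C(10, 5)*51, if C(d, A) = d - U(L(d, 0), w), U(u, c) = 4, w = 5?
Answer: 266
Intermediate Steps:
C(d, A) = -4 + d (C(d, A) = d - 1*4 = d - 4 = -4 + d)
-40 + C(10, 5)*51 = -40 + (-4 + 10)*51 = -40 + 6*51 = -40 + 306 = 266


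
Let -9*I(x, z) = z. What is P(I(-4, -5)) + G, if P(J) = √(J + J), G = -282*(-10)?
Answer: 2820 + √10/3 ≈ 2821.1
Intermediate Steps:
G = 2820
I(x, z) = -z/9
P(J) = √2*√J (P(J) = √(2*J) = √2*√J)
P(I(-4, -5)) + G = √2*√(-⅑*(-5)) + 2820 = √2*√(5/9) + 2820 = √2*(√5/3) + 2820 = √10/3 + 2820 = 2820 + √10/3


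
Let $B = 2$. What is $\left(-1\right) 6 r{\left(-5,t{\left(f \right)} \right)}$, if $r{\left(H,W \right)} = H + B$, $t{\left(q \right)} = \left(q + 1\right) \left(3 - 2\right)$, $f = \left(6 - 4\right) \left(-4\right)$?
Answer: $18$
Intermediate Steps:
$f = -8$ ($f = 2 \left(-4\right) = -8$)
$t{\left(q \right)} = 1 + q$ ($t{\left(q \right)} = \left(1 + q\right) 1 = 1 + q$)
$r{\left(H,W \right)} = 2 + H$ ($r{\left(H,W \right)} = H + 2 = 2 + H$)
$\left(-1\right) 6 r{\left(-5,t{\left(f \right)} \right)} = \left(-1\right) 6 \left(2 - 5\right) = \left(-6\right) \left(-3\right) = 18$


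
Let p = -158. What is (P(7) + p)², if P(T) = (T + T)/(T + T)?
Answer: 24649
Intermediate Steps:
P(T) = 1 (P(T) = (2*T)/((2*T)) = (2*T)*(1/(2*T)) = 1)
(P(7) + p)² = (1 - 158)² = (-157)² = 24649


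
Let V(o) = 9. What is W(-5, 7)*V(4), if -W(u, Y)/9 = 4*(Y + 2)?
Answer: -2916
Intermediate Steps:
W(u, Y) = -72 - 36*Y (W(u, Y) = -36*(Y + 2) = -36*(2 + Y) = -9*(8 + 4*Y) = -72 - 36*Y)
W(-5, 7)*V(4) = (-72 - 36*7)*9 = (-72 - 252)*9 = -324*9 = -2916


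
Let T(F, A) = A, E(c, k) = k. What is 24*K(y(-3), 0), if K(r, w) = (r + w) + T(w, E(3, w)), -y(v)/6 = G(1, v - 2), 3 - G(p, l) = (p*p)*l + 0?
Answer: -1152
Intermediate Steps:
G(p, l) = 3 - l*p² (G(p, l) = 3 - ((p*p)*l + 0) = 3 - (p²*l + 0) = 3 - (l*p² + 0) = 3 - l*p²)
y(v) = -30 + 6*v (y(v) = -6*(3 - 1*(v - 2)*1²) = -6*(3 - 1*(-2 + v)*1) = -6*(3 + (2 - v)) = -6*(5 - v) = -30 + 6*v)
K(r, w) = r + 2*w (K(r, w) = (r + w) + w = r + 2*w)
24*K(y(-3), 0) = 24*((-30 + 6*(-3)) + 2*0) = 24*((-30 - 18) + 0) = 24*(-48 + 0) = 24*(-48) = -1152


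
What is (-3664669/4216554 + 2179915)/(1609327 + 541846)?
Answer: 9191725648241/9070537117842 ≈ 1.0134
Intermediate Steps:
(-3664669/4216554 + 2179915)/(1609327 + 541846) = (-3664669*1/4216554 + 2179915)/2151173 = (-3664669/4216554 + 2179915)*(1/2151173) = (9191725648241/4216554)*(1/2151173) = 9191725648241/9070537117842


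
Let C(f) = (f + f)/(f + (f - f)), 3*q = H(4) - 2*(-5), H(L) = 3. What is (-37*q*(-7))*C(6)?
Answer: 6734/3 ≈ 2244.7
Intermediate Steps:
q = 13/3 (q = (3 - 2*(-5))/3 = (3 + 10)/3 = (⅓)*13 = 13/3 ≈ 4.3333)
C(f) = 2 (C(f) = (2*f)/(f + 0) = (2*f)/f = 2)
(-37*q*(-7))*C(6) = -481*(-7)/3*2 = -37*(-91/3)*2 = (3367/3)*2 = 6734/3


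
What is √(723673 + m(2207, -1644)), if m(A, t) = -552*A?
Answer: I*√494591 ≈ 703.27*I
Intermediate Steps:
√(723673 + m(2207, -1644)) = √(723673 - 552*2207) = √(723673 - 1218264) = √(-494591) = I*√494591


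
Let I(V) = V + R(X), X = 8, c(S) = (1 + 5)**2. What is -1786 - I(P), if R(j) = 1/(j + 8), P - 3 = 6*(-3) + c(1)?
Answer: -28913/16 ≈ -1807.1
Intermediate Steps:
c(S) = 36 (c(S) = 6**2 = 36)
P = 21 (P = 3 + (6*(-3) + 36) = 3 + (-18 + 36) = 3 + 18 = 21)
R(j) = 1/(8 + j)
I(V) = 1/16 + V (I(V) = V + 1/(8 + 8) = V + 1/16 = 1/16 + V)
-1786 - I(P) = -1786 - (1/16 + 21) = -1786 - 1*337/16 = -1786 - 337/16 = -28913/16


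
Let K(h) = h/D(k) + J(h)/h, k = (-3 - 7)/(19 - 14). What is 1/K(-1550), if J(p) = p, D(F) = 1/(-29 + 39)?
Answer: -1/15499 ≈ -6.4520e-5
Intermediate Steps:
k = -2 (k = -10/5 = -10*⅕ = -2)
D(F) = ⅒ (D(F) = 1/10 = ⅒)
K(h) = 1 + 10*h (K(h) = h/(⅒) + h/h = h*10 + 1 = 10*h + 1 = 1 + 10*h)
1/K(-1550) = 1/(1 + 10*(-1550)) = 1/(1 - 15500) = 1/(-15499) = -1/15499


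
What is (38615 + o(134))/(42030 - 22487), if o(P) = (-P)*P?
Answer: 20659/19543 ≈ 1.0571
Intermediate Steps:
o(P) = -P²
(38615 + o(134))/(42030 - 22487) = (38615 - 1*134²)/(42030 - 22487) = (38615 - 1*17956)/19543 = (38615 - 17956)*(1/19543) = 20659*(1/19543) = 20659/19543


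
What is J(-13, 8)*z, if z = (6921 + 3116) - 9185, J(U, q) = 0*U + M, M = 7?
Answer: 5964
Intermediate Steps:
J(U, q) = 7 (J(U, q) = 0*U + 7 = 0 + 7 = 7)
z = 852 (z = 10037 - 9185 = 852)
J(-13, 8)*z = 7*852 = 5964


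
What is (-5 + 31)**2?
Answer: 676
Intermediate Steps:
(-5 + 31)**2 = 26**2 = 676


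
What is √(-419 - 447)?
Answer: I*√866 ≈ 29.428*I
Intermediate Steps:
√(-419 - 447) = √(-866) = I*√866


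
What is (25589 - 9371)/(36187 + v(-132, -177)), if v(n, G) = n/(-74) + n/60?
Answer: 500055/1115753 ≈ 0.44818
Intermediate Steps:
v(n, G) = 7*n/2220 (v(n, G) = n*(-1/74) + n*(1/60) = -n/74 + n/60 = 7*n/2220)
(25589 - 9371)/(36187 + v(-132, -177)) = (25589 - 9371)/(36187 + (7/2220)*(-132)) = 16218/(36187 - 77/185) = 16218/(6694518/185) = 16218*(185/6694518) = 500055/1115753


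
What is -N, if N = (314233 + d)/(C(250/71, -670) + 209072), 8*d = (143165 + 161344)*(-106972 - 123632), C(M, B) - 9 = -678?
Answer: 17554619893/416806 ≈ 42117.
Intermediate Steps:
C(M, B) = -669 (C(M, B) = 9 - 678 = -669)
d = -17555248359/2 (d = ((143165 + 161344)*(-106972 - 123632))/8 = (304509*(-230604))/8 = (⅛)*(-70220993436) = -17555248359/2 ≈ -8.7776e+9)
N = -17554619893/416806 (N = (314233 - 17555248359/2)/(-669 + 209072) = -17554619893/2/208403 = -17554619893/2*1/208403 = -17554619893/416806 ≈ -42117.)
-N = -1*(-17554619893/416806) = 17554619893/416806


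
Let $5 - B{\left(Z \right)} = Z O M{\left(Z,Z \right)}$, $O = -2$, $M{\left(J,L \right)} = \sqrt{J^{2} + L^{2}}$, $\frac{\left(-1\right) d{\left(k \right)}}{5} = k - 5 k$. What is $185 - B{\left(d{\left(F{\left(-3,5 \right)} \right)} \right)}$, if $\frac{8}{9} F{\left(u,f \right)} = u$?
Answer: $180 + \frac{18225 \sqrt{2}}{2} \approx 13067.0$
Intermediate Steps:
$F{\left(u,f \right)} = \frac{9 u}{8}$
$d{\left(k \right)} = 20 k$ ($d{\left(k \right)} = - 5 \left(k - 5 k\right) = - 5 \left(- 4 k\right) = 20 k$)
$B{\left(Z \right)} = 5 + 2 Z \sqrt{2} \sqrt{Z^{2}}$ ($B{\left(Z \right)} = 5 - Z \left(-2\right) \sqrt{Z^{2} + Z^{2}} = 5 - - 2 Z \sqrt{2 Z^{2}} = 5 - - 2 Z \sqrt{2} \sqrt{Z^{2}} = 5 + 2 Z \sqrt{2} \sqrt{Z^{2}}$)
$185 - B{\left(d{\left(F{\left(-3,5 \right)} \right)} \right)} = 185 - \left(5 + 2 \cdot 20 \cdot \frac{9}{8} \left(-3\right) \sqrt{2} \sqrt{\left(20 \cdot \frac{9}{8} \left(-3\right)\right)^{2}}\right) = 185 - \left(5 + 2 \cdot 20 \left(- \frac{27}{8}\right) \sqrt{2} \sqrt{\left(20 \left(- \frac{27}{8}\right)\right)^{2}}\right) = 185 - \left(5 + 2 \left(- \frac{135}{2}\right) \sqrt{2} \sqrt{\left(- \frac{135}{2}\right)^{2}}\right) = 185 - \left(5 + 2 \left(- \frac{135}{2}\right) \sqrt{2} \sqrt{\frac{18225}{4}}\right) = 185 - \left(5 + 2 \left(- \frac{135}{2}\right) \sqrt{2} \cdot \frac{135}{2}\right) = 185 - \left(5 - \frac{18225 \sqrt{2}}{2}\right) = 180 + \frac{18225 \sqrt{2}}{2}$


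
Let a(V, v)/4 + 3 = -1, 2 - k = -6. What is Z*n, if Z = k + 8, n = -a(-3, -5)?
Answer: 256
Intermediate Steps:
k = 8 (k = 2 - 1*(-6) = 2 + 6 = 8)
a(V, v) = -16 (a(V, v) = -12 + 4*(-1) = -12 - 4 = -16)
n = 16 (n = -1*(-16) = 16)
Z = 16 (Z = 8 + 8 = 16)
Z*n = 16*16 = 256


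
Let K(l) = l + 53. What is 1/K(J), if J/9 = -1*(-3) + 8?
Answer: 1/152 ≈ 0.0065789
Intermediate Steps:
J = 99 (J = 9*(-1*(-3) + 8) = 9*(3 + 8) = 9*11 = 99)
K(l) = 53 + l
1/K(J) = 1/(53 + 99) = 1/152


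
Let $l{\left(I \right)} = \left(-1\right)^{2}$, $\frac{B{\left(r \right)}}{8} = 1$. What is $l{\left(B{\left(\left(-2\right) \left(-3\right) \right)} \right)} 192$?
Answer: $192$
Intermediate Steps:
$B{\left(r \right)} = 8$ ($B{\left(r \right)} = 8 \cdot 1 = 8$)
$l{\left(I \right)} = 1$
$l{\left(B{\left(\left(-2\right) \left(-3\right) \right)} \right)} 192 = 1 \cdot 192 = 192$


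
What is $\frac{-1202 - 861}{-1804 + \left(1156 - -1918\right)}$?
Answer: $- \frac{2063}{1270} \approx -1.6244$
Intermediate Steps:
$\frac{-1202 - 861}{-1804 + \left(1156 - -1918\right)} = - \frac{2063}{-1804 + \left(1156 + 1918\right)} = - \frac{2063}{-1804 + 3074} = - \frac{2063}{1270}$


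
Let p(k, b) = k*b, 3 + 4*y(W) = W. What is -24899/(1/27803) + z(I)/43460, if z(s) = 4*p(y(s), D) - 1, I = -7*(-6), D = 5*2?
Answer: -30085919343231/43460 ≈ -6.9227e+8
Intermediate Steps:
D = 10
y(W) = -¾ + W/4
p(k, b) = b*k
I = 42
z(s) = -31 + 10*s (z(s) = 4*(10*(-¾ + s/4)) - 1 = 4*(-15/2 + 5*s/2) - 1 = (-30 + 10*s) - 1 = -31 + 10*s)
-24899/(1/27803) + z(I)/43460 = -24899/(1/27803) + (-31 + 10*42)/43460 = -24899/1/27803 + (-31 + 420)*(1/43460) = -24899*27803 + 389*(1/43460) = -692266897 + 389/43460 = -30085919343231/43460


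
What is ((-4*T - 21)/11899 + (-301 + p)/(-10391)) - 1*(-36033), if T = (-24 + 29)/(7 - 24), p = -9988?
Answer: 75740656743569/2101922653 ≈ 36034.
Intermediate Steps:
T = -5/17 (T = 5/(-17) = 5*(-1/17) = -5/17 ≈ -0.29412)
((-4*T - 21)/11899 + (-301 + p)/(-10391)) - 1*(-36033) = ((-4*(-5/17) - 21)/11899 + (-301 - 9988)/(-10391)) - 1*(-36033) = ((20/17 - 21)*(1/11899) - 10289*(-1/10391)) + 36033 = (-337/17*1/11899 + 10289/10391) + 36033 = (-337/202283 + 10289/10391) + 36033 = 2077788020/2101922653 + 36033 = 75740656743569/2101922653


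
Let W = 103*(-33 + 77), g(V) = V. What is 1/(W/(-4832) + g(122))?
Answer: 1208/146243 ≈ 0.0082602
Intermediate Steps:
W = 4532 (W = 103*44 = 4532)
1/(W/(-4832) + g(122)) = 1/(4532/(-4832) + 122) = 1/(4532*(-1/4832) + 122) = 1/(-1133/1208 + 122) = 1/(146243/1208) = 1208/146243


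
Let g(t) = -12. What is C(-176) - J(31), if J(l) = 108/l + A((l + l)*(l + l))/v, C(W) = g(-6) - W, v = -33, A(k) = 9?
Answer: 54829/341 ≈ 160.79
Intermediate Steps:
C(W) = -12 - W
J(l) = -3/11 + 108/l (J(l) = 108/l + 9/(-33) = 108/l + 9*(-1/33) = 108/l - 3/11 = -3/11 + 108/l)
C(-176) - J(31) = (-12 - 1*(-176)) - (-3/11 + 108/31) = (-12 + 176) - (-3/11 + 108*(1/31)) = 164 - (-3/11 + 108/31) = 164 - 1*1095/341 = 164 - 1095/341 = 54829/341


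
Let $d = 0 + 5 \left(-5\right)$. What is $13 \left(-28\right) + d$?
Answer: $-389$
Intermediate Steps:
$d = -25$ ($d = 0 - 25 = -25$)
$13 \left(-28\right) + d = 13 \left(-28\right) - 25 = -364 - 25 = -389$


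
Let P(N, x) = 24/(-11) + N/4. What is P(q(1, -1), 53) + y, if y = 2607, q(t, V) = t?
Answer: 114623/44 ≈ 2605.1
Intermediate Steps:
P(N, x) = -24/11 + N/4 (P(N, x) = 24*(-1/11) + N*(¼) = -24/11 + N/4)
P(q(1, -1), 53) + y = (-24/11 + (¼)*1) + 2607 = (-24/11 + ¼) + 2607 = -85/44 + 2607 = 114623/44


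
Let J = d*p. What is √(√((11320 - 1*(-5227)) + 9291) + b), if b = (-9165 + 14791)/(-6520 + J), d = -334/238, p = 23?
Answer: √(-522018531174 + 607964837841*√25838)/779721 ≈ 12.645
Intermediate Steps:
d = -167/119 (d = -334*1/238 = -167/119 ≈ -1.4034)
J = -3841/119 (J = -167/119*23 = -3841/119 ≈ -32.277)
b = -669494/779721 (b = (-9165 + 14791)/(-6520 - 3841/119) = 5626/(-779721/119) = 5626*(-119/779721) = -669494/779721 ≈ -0.85863)
√(√((11320 - 1*(-5227)) + 9291) + b) = √(√((11320 - 1*(-5227)) + 9291) - 669494/779721) = √(√((11320 + 5227) + 9291) - 669494/779721) = √(√(16547 + 9291) - 669494/779721) = √(√25838 - 669494/779721) = √(-669494/779721 + √25838)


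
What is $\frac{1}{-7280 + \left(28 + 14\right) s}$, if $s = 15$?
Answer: $- \frac{1}{6650} \approx -0.00015038$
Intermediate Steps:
$\frac{1}{-7280 + \left(28 + 14\right) s} = \frac{1}{-7280 + \left(28 + 14\right) 15} = \frac{1}{-7280 + 42 \cdot 15} = \frac{1}{-7280 + 630} = \frac{1}{-6650} = - \frac{1}{6650}$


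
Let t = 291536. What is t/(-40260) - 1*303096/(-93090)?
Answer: -124470344/31231695 ≈ -3.9854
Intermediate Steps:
t/(-40260) - 1*303096/(-93090) = 291536/(-40260) - 1*303096/(-93090) = 291536*(-1/40260) - 303096*(-1/93090) = -72884/10065 + 50516/15515 = -124470344/31231695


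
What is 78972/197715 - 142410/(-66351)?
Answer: 3710718258/1457620885 ≈ 2.5457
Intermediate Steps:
78972/197715 - 142410/(-66351) = 78972*(1/197715) - 142410*(-1/66351) = 26324/65905 + 47470/22117 = 3710718258/1457620885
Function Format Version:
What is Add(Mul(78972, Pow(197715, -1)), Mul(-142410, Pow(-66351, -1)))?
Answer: Rational(3710718258, 1457620885) ≈ 2.5457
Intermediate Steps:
Add(Mul(78972, Pow(197715, -1)), Mul(-142410, Pow(-66351, -1))) = Add(Mul(78972, Rational(1, 197715)), Mul(-142410, Rational(-1, 66351))) = Add(Rational(26324, 65905), Rational(47470, 22117)) = Rational(3710718258, 1457620885)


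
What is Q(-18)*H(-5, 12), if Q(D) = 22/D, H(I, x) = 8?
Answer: -88/9 ≈ -9.7778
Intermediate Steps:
Q(-18)*H(-5, 12) = (22/(-18))*8 = (22*(-1/18))*8 = -11/9*8 = -88/9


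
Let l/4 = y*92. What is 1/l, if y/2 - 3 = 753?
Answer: 1/556416 ≈ 1.7972e-6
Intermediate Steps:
y = 1512 (y = 6 + 2*753 = 6 + 1506 = 1512)
l = 556416 (l = 4*(1512*92) = 4*139104 = 556416)
1/l = 1/556416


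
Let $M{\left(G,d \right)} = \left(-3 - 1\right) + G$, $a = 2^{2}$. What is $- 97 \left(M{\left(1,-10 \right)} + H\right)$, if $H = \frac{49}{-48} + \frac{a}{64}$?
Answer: $\frac{9215}{24} \approx 383.96$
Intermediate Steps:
$a = 4$
$M{\left(G,d \right)} = -4 + G$
$H = - \frac{23}{24}$ ($H = \frac{49}{-48} + \frac{4}{64} = 49 \left(- \frac{1}{48}\right) + 4 \cdot \frac{1}{64} = - \frac{49}{48} + \frac{1}{16} = - \frac{23}{24} \approx -0.95833$)
$- 97 \left(M{\left(1,-10 \right)} + H\right) = - 97 \left(\left(-4 + 1\right) - \frac{23}{24}\right) = - 97 \left(-3 - \frac{23}{24}\right) = \left(-97\right) \left(- \frac{95}{24}\right) = \frac{9215}{24}$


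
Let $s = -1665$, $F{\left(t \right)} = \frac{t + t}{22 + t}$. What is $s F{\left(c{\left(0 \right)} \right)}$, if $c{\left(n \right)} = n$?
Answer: $0$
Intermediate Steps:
$F{\left(t \right)} = \frac{2 t}{22 + t}$
$s F{\left(c{\left(0 \right)} \right)} = - 1665 \cdot 2 \cdot 0 \frac{1}{22 + 0} = - 1665 \cdot 2 \cdot 0 \cdot \frac{1}{22} = \left(-1665\right) 0 = 0$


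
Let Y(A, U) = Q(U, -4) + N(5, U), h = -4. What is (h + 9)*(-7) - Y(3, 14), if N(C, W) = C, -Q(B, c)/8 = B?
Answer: 72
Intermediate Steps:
Q(B, c) = -8*B
Y(A, U) = 5 - 8*U (Y(A, U) = -8*U + 5 = 5 - 8*U)
(h + 9)*(-7) - Y(3, 14) = (-4 + 9)*(-7) - (5 - 8*14) = 5*(-7) - (5 - 112) = -35 - 1*(-107) = -35 + 107 = 72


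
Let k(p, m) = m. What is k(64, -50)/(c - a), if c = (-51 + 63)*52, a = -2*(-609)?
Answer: 25/297 ≈ 0.084175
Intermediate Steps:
a = 1218
c = 624 (c = 12*52 = 624)
k(64, -50)/(c - a) = -50/(624 - 1*1218) = -50/(624 - 1218) = -50/(-594) = -50*(-1/594) = 25/297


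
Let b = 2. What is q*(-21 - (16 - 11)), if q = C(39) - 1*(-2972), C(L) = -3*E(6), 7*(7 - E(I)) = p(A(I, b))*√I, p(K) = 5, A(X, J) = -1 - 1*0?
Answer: -76726 - 390*√6/7 ≈ -76863.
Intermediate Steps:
A(X, J) = -1 (A(X, J) = -1 + 0 = -1)
E(I) = 7 - 5*√I/7
C(L) = -21 + 15*√6/7 (C(L) = -3*(7 - 5*√6/7) = -21 + 15*√6/7)
q = 2951 + 15*√6/7 (q = (-21 + 15*√6/7) - 1*(-2972) = (-21 + 15*√6/7) + 2972 = 2951 + 15*√6/7 ≈ 2956.3)
q*(-21 - (16 - 11)) = (2951 + 15*√6/7)*(-21 - (16 - 11)) = (2951 + 15*√6/7)*(-21 - 1*5) = (2951 + 15*√6/7)*(-21 - 5) = (2951 + 15*√6/7)*(-26) = -76726 - 390*√6/7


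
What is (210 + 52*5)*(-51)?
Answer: -23970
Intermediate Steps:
(210 + 52*5)*(-51) = (210 + 260)*(-51) = 470*(-51) = -23970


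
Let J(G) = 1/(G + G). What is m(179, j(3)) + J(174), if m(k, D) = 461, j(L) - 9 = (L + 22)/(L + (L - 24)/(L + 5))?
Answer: 160429/348 ≈ 461.00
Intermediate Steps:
j(L) = 9 + (22 + L)/(L + (-24 + L)/(5 + L)) (j(L) = 9 + (L + 22)/(L + (L - 24)/(L + 5)) = 9 + (22 + L)/(L + (-24 + L)/(5 + L)))
J(G) = 1/(2*G)
m(179, j(3)) + J(174) = 461 + (1/2)/174 = 461 + (1/2)*(1/174) = 461 + 1/348 = 160429/348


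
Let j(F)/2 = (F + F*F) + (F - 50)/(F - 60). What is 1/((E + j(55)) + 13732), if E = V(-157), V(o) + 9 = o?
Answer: 1/19724 ≈ 5.0700e-5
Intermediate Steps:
V(o) = -9 + o
E = -166 (E = -9 - 157 = -166)
j(F) = 2*F + 2*F² + 2*(-50 + F)/(-60 + F) (j(F) = 2*((F + F*F) + (F - 50)/(F - 60)) = 2*((F + F²) + (-50 + F)/(-60 + F)) = 2*(F + F² + (-50 + F)/(-60 + F)) = 2*F + 2*F² + 2*(-50 + F)/(-60 + F))
1/((E + j(55)) + 13732) = 1/((-166 + 2*(-50 + 55³ - 59*55 - 59*55²)/(-60 + 55)) + 13732) = 1/((-166 + 2*(-50 + 166375 - 3245 - 59*3025)/(-5)) + 13732) = 1/((-166 + 2*(-⅕)*(-50 + 166375 - 3245 - 178475)) + 13732) = 1/((-166 + 2*(-⅕)*(-15395)) + 13732) = 1/((-166 + 6158) + 13732) = 1/(5992 + 13732) = 1/19724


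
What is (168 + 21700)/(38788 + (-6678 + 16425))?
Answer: 21868/48535 ≈ 0.45056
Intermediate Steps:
(168 + 21700)/(38788 + (-6678 + 16425)) = 21868/(38788 + 9747) = 21868/48535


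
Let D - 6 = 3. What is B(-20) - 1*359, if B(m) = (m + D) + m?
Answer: -390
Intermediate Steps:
D = 9 (D = 6 + 3 = 9)
B(m) = 9 + 2*m (B(m) = (m + 9) + m = (9 + m) + m = 9 + 2*m)
B(-20) - 1*359 = (9 + 2*(-20)) - 1*359 = (9 - 40) - 359 = -31 - 359 = -390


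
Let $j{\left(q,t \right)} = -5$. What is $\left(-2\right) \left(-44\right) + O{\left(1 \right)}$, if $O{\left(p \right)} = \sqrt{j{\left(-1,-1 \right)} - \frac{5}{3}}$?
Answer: $88 + \frac{2 i \sqrt{15}}{3} \approx 88.0 + 2.582 i$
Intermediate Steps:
$O{\left(p \right)} = \frac{2 i \sqrt{15}}{3}$ ($O{\left(p \right)} = \sqrt{-5 - \frac{5}{3}} = \sqrt{- \frac{20}{3}} = \frac{2 i \sqrt{15}}{3}$)
$\left(-2\right) \left(-44\right) + O{\left(1 \right)} = \left(-2\right) \left(-44\right) + \frac{2 i \sqrt{15}}{3} = 88 + \frac{2 i \sqrt{15}}{3}$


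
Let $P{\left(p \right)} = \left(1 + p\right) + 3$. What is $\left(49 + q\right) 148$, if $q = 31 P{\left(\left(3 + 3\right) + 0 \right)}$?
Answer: $53132$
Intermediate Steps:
$P{\left(p \right)} = 4 + p$
$q = 310$ ($q = 31 \left(4 + \left(\left(3 + 3\right) + 0\right)\right) = 31 \left(4 + \left(6 + 0\right)\right) = 31 \left(4 + 6\right) = 31 \cdot 10 = 310$)
$\left(49 + q\right) 148 = \left(49 + 310\right) 148 = 359 \cdot 148 = 53132$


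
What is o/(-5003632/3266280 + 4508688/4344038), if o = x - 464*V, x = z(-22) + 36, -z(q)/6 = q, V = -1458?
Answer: -300040851710591100/219041565793 ≈ -1.3698e+6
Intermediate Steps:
z(q) = -6*q
x = 168 (x = -6*(-22) + 36 = 132 + 36 = 168)
o = 676680 (o = 168 - 464*(-1458) = 168 + 676512 = 676680)
o/(-5003632/3266280 + 4508688/4344038) = 676680/(-5003632/3266280 + 4508688/4344038) = 676680/(-5003632*1/3266280 + 4508688*(1/4344038)) = 676680/(-625454/408285 + 2254344/2172019) = 676680/(-438083131586/886802777415) = 676680*(-886802777415/438083131586) = -300040851710591100/219041565793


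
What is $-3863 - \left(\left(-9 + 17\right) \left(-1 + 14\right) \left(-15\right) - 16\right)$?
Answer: $-2287$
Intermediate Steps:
$-3863 - \left(\left(-9 + 17\right) \left(-1 + 14\right) \left(-15\right) - 16\right) = -3863 - \left(8 \cdot 13 \left(-15\right) - 16\right) = -3863 - \left(104 \left(-15\right) - 16\right) = -3863 - \left(-1560 - 16\right) = -3863 - -1576 = -3863 + 1576 = -2287$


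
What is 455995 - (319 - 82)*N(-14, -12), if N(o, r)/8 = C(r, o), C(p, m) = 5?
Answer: 446515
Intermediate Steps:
N(o, r) = 40 (N(o, r) = 8*5 = 40)
455995 - (319 - 82)*N(-14, -12) = 455995 - (319 - 82)*40 = 455995 - 237*40 = 455995 - 1*9480 = 455995 - 9480 = 446515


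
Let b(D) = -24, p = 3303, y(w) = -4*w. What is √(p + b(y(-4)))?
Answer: √3279 ≈ 57.263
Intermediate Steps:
√(p + b(y(-4))) = √(3303 - 24) = √3279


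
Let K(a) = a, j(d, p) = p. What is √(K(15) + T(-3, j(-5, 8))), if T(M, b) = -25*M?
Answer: 3*√10 ≈ 9.4868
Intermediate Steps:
√(K(15) + T(-3, j(-5, 8))) = √(15 - 25*(-3)) = √(15 + 75) = √90 = 3*√10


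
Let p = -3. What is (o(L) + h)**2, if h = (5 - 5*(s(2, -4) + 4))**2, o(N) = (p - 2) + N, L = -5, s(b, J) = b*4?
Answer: 9090225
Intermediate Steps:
s(b, J) = 4*b
o(N) = -5 + N (o(N) = (-3 - 2) + N = -5 + N)
h = 3025 (h = (5 - 5*(4*2 + 4))**2 = (5 - 5*(8 + 4))**2 = (5 - 5*12)**2 = (5 - 60)**2 = (-55)**2 = 3025)
(o(L) + h)**2 = ((-5 - 5) + 3025)**2 = (-10 + 3025)**2 = 3015**2 = 9090225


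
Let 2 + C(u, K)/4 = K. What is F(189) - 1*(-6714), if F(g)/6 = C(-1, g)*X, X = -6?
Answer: -20214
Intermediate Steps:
C(u, K) = -8 + 4*K
F(g) = 288 - 144*g (F(g) = 6*((-8 + 4*g)*(-6)) = 6*(48 - 24*g) = 288 - 144*g)
F(189) - 1*(-6714) = (288 - 144*189) - 1*(-6714) = (288 - 27216) + 6714 = -26928 + 6714 = -20214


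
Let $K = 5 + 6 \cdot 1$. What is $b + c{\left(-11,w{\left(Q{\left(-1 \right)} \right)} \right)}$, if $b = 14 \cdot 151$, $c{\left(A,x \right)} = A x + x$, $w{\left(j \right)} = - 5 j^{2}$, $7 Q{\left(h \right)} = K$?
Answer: $\frac{109636}{49} \approx 2237.5$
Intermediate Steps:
$K = 11$ ($K = 5 + 6 = 11$)
$Q{\left(h \right)} = \frac{11}{7}$ ($Q{\left(h \right)} = \frac{1}{7} \cdot 11 = \frac{11}{7}$)
$c{\left(A,x \right)} = x + A x$
$b = 2114$
$b + c{\left(-11,w{\left(Q{\left(-1 \right)} \right)} \right)} = 2114 + - 5 \left(\frac{11}{7}\right)^{2} \left(1 - 11\right) = 2114 + \left(-5\right) \frac{121}{49} \left(-10\right) = 2114 - - \frac{6050}{49} = 2114 + \frac{6050}{49} = \frac{109636}{49}$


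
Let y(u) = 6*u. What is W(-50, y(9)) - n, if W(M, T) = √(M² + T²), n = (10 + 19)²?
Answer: -841 + 2*√1354 ≈ -767.41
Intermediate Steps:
n = 841 (n = 29² = 841)
W(-50, y(9)) - n = √((-50)² + (6*9)²) - 1*841 = √(2500 + 54²) - 841 = √(2500 + 2916) - 841 = √5416 - 841 = 2*√1354 - 841 = -841 + 2*√1354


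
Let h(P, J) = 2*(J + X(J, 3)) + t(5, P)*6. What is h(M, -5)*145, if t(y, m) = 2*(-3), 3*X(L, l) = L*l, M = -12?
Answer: -8120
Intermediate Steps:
X(L, l) = L*l/3 (X(L, l) = (L*l)/3 = L*l/3)
t(y, m) = -6
h(P, J) = -36 + 4*J (h(P, J) = 2*(J + (⅓)*J*3) - 6*6 = 2*(J + J) - 36 = 2*(2*J) - 36 = 4*J - 36 = -36 + 4*J)
h(M, -5)*145 = (-36 + 4*(-5))*145 = (-36 - 20)*145 = -56*145 = -8120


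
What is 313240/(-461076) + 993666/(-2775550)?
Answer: -165946103327/159967436475 ≈ -1.0374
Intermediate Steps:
313240/(-461076) + 993666/(-2775550) = 313240*(-1/461076) + 993666*(-1/2775550) = -78310/115269 - 496833/1387775 = -165946103327/159967436475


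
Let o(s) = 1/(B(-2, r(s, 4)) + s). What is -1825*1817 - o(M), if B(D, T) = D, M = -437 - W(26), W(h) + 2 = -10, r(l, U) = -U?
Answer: -1415942674/427 ≈ -3.3160e+6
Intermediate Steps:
W(h) = -12 (W(h) = -2 - 10 = -12)
M = -425 (M = -437 - 1*(-12) = -437 + 12 = -425)
o(s) = 1/(-2 + s)
-1825*1817 - o(M) = -1825*1817 - 1/(-2 - 425) = -3316025 - 1/(-427) = -3316025 - 1*(-1/427) = -3316025 + 1/427 = -1415942674/427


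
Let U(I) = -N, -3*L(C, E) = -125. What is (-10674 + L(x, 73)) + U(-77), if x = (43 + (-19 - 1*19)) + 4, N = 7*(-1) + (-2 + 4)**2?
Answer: -31888/3 ≈ -10629.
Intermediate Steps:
N = -3 (N = -7 + 2**2 = -7 + 4 = -3)
x = 9 (x = (43 + (-19 - 19)) + 4 = (43 - 38) + 4 = 5 + 4 = 9)
L(C, E) = 125/3 (L(C, E) = -1/3*(-125) = 125/3)
U(I) = 3 (U(I) = -1*(-3) = 3)
(-10674 + L(x, 73)) + U(-77) = (-10674 + 125/3) + 3 = -31897/3 + 3 = -31888/3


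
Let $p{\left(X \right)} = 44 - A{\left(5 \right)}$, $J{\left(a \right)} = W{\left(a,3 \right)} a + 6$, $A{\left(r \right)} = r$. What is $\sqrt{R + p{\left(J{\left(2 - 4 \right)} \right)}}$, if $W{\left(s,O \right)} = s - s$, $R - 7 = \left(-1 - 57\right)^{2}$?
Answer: $\sqrt{3410} \approx 58.395$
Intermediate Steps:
$R = 3371$ ($R = 7 + \left(-1 - 57\right)^{2} = 7 + \left(-58\right)^{2} = 7 + 3364 = 3371$)
$W{\left(s,O \right)} = 0$
$J{\left(a \right)} = 6$ ($J{\left(a \right)} = 0 a + 6 = 0 + 6 = 6$)
$p{\left(X \right)} = 39$ ($p{\left(X \right)} = 44 - 5 = 39$)
$\sqrt{R + p{\left(J{\left(2 - 4 \right)} \right)}} = \sqrt{3371 + 39} = \sqrt{3410}$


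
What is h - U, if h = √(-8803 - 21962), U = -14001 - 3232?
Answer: 17233 + I*√30765 ≈ 17233.0 + 175.4*I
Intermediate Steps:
U = -17233
h = I*√30765 (h = √(-30765) = I*√30765 ≈ 175.4*I)
h - U = I*√30765 - 1*(-17233) = I*√30765 + 17233 = 17233 + I*√30765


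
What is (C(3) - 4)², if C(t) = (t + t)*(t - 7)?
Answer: 784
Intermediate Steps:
C(t) = 2*t*(-7 + t) (C(t) = (2*t)*(-7 + t) = 2*t*(-7 + t))
(C(3) - 4)² = (2*3*(-7 + 3) - 4)² = (2*3*(-4) - 4)² = (-24 - 4)² = (-28)² = 784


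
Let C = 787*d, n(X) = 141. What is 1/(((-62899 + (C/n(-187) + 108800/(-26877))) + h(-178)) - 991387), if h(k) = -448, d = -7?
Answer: -74307/78377323381 ≈ -9.4807e-7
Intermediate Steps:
C = -5509 (C = 787*(-7) = -5509)
1/(((-62899 + (C/n(-187) + 108800/(-26877))) + h(-178)) - 991387) = 1/(((-62899 + (-5509/141 + 108800/(-26877))) - 448) - 991387) = 1/(((-62899 + (-5509*1/141 + 108800*(-1/26877))) - 448) - 991387) = 1/(((-62899 + (-5509/141 - 6400/1581)) - 448) - 991387) = 1/(((-62899 - 3204043/74307) - 448) - 991387) = 1/((-4677040036/74307 - 448) - 991387) = 1/(-4710329572/74307 - 991387) = 1/(-78377323381/74307) = -74307/78377323381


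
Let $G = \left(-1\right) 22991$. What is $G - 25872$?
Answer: $-48863$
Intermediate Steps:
$G = -22991$
$G - 25872 = -22991 - 25872 = -48863$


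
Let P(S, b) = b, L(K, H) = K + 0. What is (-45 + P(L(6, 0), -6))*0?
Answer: 0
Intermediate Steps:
L(K, H) = K
(-45 + P(L(6, 0), -6))*0 = (-45 - 6)*0 = -51*0 = 0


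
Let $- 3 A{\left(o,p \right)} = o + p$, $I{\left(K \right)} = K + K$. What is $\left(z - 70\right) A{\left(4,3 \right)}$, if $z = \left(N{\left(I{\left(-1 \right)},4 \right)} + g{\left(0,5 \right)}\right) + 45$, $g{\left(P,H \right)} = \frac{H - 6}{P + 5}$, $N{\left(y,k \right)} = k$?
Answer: $\frac{742}{15} \approx 49.467$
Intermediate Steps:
$I{\left(K \right)} = 2 K$
$A{\left(o,p \right)} = - \frac{o}{3} - \frac{p}{3}$ ($A{\left(o,p \right)} = - \frac{o + p}{3} = - \frac{o}{3} - \frac{p}{3}$)
$g{\left(P,H \right)} = \frac{-6 + H}{5 + P}$
$z = \frac{244}{5}$ ($z = \left(4 + \frac{-6 + 5}{5 + 0}\right) + 45 = \left(4 + \frac{1}{5} \left(-1\right)\right) + 45 = \left(4 - \frac{1}{5}\right) + 45 = \frac{19}{5} + 45 = \frac{244}{5} \approx 48.8$)
$\left(z - 70\right) A{\left(4,3 \right)} = \left(\frac{244}{5} - 70\right) \left(\left(- \frac{1}{3}\right) 4 - 1\right) = - \frac{106 \left(- \frac{4}{3} - 1\right)}{5} = \left(- \frac{106}{5}\right) \left(- \frac{7}{3}\right) = \frac{742}{15}$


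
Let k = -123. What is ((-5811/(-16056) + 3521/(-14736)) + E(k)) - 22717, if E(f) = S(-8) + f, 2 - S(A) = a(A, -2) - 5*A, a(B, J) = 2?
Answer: -75186204505/3286128 ≈ -22880.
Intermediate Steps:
S(A) = 5*A (S(A) = 2 - (2 - 5*A) = 2 + (-2 + 5*A) = 5*A)
E(f) = -40 + f (E(f) = 5*(-8) + f = -40 + f)
((-5811/(-16056) + 3521/(-14736)) + E(k)) - 22717 = ((-5811/(-16056) + 3521/(-14736)) + (-40 - 123)) - 22717 = ((-5811*(-1/16056) + 3521*(-1/14736)) - 163) - 22717 = ((1937/5352 - 3521/14736) - 163) - 22717 = (404135/3286128 - 163) - 22717 = -535234729/3286128 - 22717 = -75186204505/3286128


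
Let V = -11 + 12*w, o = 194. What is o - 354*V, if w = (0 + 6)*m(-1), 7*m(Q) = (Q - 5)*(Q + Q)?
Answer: -277240/7 ≈ -39606.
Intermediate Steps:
m(Q) = 2*Q*(-5 + Q)/7 (m(Q) = ((Q - 5)*(Q + Q))/7 = ((-5 + Q)*(2*Q))/7 = (2*Q*(-5 + Q))/7 = 2*Q*(-5 + Q)/7)
w = 72/7 (w = (0 + 6)*((2/7)*(-1)*(-5 - 1)) = 6*((2/7)*(-1)*(-6)) = 6*(12/7) = 72/7 ≈ 10.286)
V = 787/7 (V = -11 + 12*(72/7) = -11 + 864/7 = 787/7 ≈ 112.43)
o - 354*V = 194 - 354*787/7 = 194 - 278598/7 = -277240/7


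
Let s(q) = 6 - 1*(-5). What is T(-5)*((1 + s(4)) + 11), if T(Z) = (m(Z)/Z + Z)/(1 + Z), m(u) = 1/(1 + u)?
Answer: 2277/80 ≈ 28.462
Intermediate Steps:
s(q) = 11 (s(q) = 6 + 5 = 11)
T(Z) = (Z + 1/(Z*(1 + Z)))/(1 + Z) (T(Z) = (1/((1 + Z)*Z) + Z)/(1 + Z) = (1/(Z*(1 + Z)) + Z)/(1 + Z) = (Z + 1/(Z*(1 + Z)))/(1 + Z))
T(-5)*((1 + s(4)) + 11) = ((1 + (-5)²*(1 - 5))/((-5)*(1 - 5)²))*((1 + 11) + 11) = (-⅕*(1 + 25*(-4))/(-4)²)*(12 + 11) = -⅕*1/16*(1 - 100)*23 = -⅕*1/16*(-99)*23 = (99/80)*23 = 2277/80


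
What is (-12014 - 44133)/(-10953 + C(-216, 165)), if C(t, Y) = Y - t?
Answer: 56147/10572 ≈ 5.3109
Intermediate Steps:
(-12014 - 44133)/(-10953 + C(-216, 165)) = (-12014 - 44133)/(-10953 + (165 - 1*(-216))) = -56147/(-10953 + (165 + 216)) = -56147/(-10953 + 381) = -56147/(-10572) = -56147*(-1/10572) = 56147/10572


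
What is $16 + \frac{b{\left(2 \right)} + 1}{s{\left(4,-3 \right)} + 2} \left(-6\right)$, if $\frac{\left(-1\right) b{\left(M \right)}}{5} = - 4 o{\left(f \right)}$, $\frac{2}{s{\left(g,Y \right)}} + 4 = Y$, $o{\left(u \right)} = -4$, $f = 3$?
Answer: $\frac{585}{2} \approx 292.5$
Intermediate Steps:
$s{\left(g,Y \right)} = \frac{2}{-4 + Y}$
$b{\left(M \right)} = -80$ ($b{\left(M \right)} = - 5 \left(\left(-4\right) \left(-4\right)\right) = \left(-5\right) 16 = -80$)
$16 + \frac{b{\left(2 \right)} + 1}{s{\left(4,-3 \right)} + 2} \left(-6\right) = 16 + \frac{-80 + 1}{\frac{2}{-4 - 3} + 2} \left(-6\right) = 16 + - \frac{79}{\frac{2}{-7} + 2} \left(-6\right) = 16 + - \frac{79}{2 \left(- \frac{1}{7}\right) + 2} \left(-6\right) = 16 + - \frac{79}{- \frac{2}{7} + 2} \left(-6\right) = 16 + - \frac{79}{\frac{12}{7}} \left(-6\right) = 16 + \left(-79\right) \frac{7}{12} \left(-6\right) = 16 - - \frac{553}{2} = 16 + \frac{553}{2} = \frac{585}{2}$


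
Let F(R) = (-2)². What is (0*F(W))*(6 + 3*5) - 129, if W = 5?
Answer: -129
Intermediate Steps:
F(R) = 4
(0*F(W))*(6 + 3*5) - 129 = (0*4)*(6 + 3*5) - 129 = 0*(6 + 15) - 129 = 0*21 - 129 = 0 - 129 = -129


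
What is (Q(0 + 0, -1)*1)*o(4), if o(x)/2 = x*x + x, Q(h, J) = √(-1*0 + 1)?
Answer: 40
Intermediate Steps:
Q(h, J) = 1 (Q(h, J) = √(0 + 1) = √1 = 1)
o(x) = 2*x + 2*x² (o(x) = 2*(x*x + x) = 2*(x² + x) = 2*(x + x²) = 2*x + 2*x²)
(Q(0 + 0, -1)*1)*o(4) = (1*1)*(2*4*(1 + 4)) = 1*(2*4*5) = 1*40 = 40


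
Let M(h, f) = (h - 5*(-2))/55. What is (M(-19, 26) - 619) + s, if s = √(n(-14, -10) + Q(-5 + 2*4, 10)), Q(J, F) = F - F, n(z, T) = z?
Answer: -34054/55 + I*√14 ≈ -619.16 + 3.7417*I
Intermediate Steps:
Q(J, F) = 0
M(h, f) = 2/11 + h/55 (M(h, f) = (h + 10)*(1/55) = (10 + h)*(1/55) = 2/11 + h/55)
s = I*√14 (s = √(-14 + 0) = √(-14) = I*√14 ≈ 3.7417*I)
(M(-19, 26) - 619) + s = ((2/11 + (1/55)*(-19)) - 619) + I*√14 = ((2/11 - 19/55) - 619) + I*√14 = (-9/55 - 619) + I*√14 = -34054/55 + I*√14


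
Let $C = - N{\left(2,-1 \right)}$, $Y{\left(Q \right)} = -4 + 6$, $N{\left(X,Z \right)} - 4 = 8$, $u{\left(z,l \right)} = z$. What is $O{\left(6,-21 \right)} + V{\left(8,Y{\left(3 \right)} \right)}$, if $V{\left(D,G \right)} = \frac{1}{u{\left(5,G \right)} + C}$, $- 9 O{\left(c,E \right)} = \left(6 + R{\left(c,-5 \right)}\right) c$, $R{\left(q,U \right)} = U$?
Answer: $- \frac{17}{21} \approx -0.80952$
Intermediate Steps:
$O{\left(c,E \right)} = - \frac{c}{9}$ ($O{\left(c,E \right)} = - \frac{\left(6 - 5\right) c}{9} = - \frac{1 c}{9} = - \frac{c}{9}$)
$N{\left(X,Z \right)} = 12$ ($N{\left(X,Z \right)} = 4 + 8 = 12$)
$Y{\left(Q \right)} = 2$
$C = -12$ ($C = \left(-1\right) 12 = -12$)
$V{\left(D,G \right)} = - \frac{1}{7}$ ($V{\left(D,G \right)} = \frac{1}{5 - 12} = \frac{1}{-7} = - \frac{1}{7}$)
$O{\left(6,-21 \right)} + V{\left(8,Y{\left(3 \right)} \right)} = \left(- \frac{1}{9}\right) 6 - \frac{1}{7} = - \frac{2}{3} - \frac{1}{7} = - \frac{17}{21}$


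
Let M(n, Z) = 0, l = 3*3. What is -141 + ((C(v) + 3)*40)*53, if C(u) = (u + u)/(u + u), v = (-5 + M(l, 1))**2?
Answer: 8339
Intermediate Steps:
l = 9
v = 25 (v = (-5 + 0)**2 = (-5)**2 = 25)
C(u) = 1 (C(u) = (2*u)/((2*u)) = (2*u)*(1/(2*u)) = 1)
-141 + ((C(v) + 3)*40)*53 = -141 + ((1 + 3)*40)*53 = -141 + (4*40)*53 = -141 + 160*53 = -141 + 8480 = 8339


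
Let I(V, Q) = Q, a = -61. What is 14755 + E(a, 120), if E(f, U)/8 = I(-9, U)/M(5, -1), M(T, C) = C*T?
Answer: 14563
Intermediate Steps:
E(f, U) = -8*U/5 (E(f, U) = 8*(U/((-1*5))) = 8*(U/(-5)) = 8*(U*(-⅕)) = 8*(-U/5) = -8*U/5)
14755 + E(a, 120) = 14755 - 8/5*120 = 14755 - 192 = 14563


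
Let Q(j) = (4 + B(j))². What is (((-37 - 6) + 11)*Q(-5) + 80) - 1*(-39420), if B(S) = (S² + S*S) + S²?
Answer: -160212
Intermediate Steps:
B(S) = 3*S² (B(S) = (S² + S²) + S² = 2*S² + S² = 3*S²)
Q(j) = (4 + 3*j²)²
(((-37 - 6) + 11)*Q(-5) + 80) - 1*(-39420) = (((-37 - 6) + 11)*(4 + 3*(-5)²)² + 80) - 1*(-39420) = ((-43 + 11)*(4 + 3*25)² + 80) + 39420 = (-32*(4 + 75)² + 80) + 39420 = (-32*79² + 80) + 39420 = (-32*6241 + 80) + 39420 = (-199712 + 80) + 39420 = -199632 + 39420 = -160212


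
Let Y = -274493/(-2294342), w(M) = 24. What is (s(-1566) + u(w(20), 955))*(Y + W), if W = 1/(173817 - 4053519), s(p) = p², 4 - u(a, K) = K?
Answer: 217551723542664610/741780270507 ≈ 2.9328e+5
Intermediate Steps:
u(a, K) = 4 - K
Y = 274493/2294342 (Y = -274493*(-1/2294342) = 274493/2294342 ≈ 0.11964)
W = -1/3879702 (W = 1/(-3879702) = -1/3879702 ≈ -2.5775e-7)
(s(-1566) + u(w(20), 955))*(Y + W) = ((-1566)² + (4 - 1*955))*(274493/2294342 - 1/3879702) = (2452356 + (4 - 955))*(266237186686/2225340811521) = (2452356 - 951)*(266237186686/2225340811521) = 2451405*(266237186686/2225340811521) = 217551723542664610/741780270507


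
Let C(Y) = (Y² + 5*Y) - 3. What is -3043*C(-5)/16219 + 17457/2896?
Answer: 309572667/46970224 ≈ 6.5908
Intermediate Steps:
C(Y) = -3 + Y² + 5*Y
-3043*C(-5)/16219 + 17457/2896 = -3043*(-3 + (-5)² + 5*(-5))/16219 + 17457/2896 = -3043*(-3 + 25 - 25)*(1/16219) + 17457*(1/2896) = -3043*(-3)*(1/16219) + 17457/2896 = 9129*(1/16219) + 17457/2896 = 9129/16219 + 17457/2896 = 309572667/46970224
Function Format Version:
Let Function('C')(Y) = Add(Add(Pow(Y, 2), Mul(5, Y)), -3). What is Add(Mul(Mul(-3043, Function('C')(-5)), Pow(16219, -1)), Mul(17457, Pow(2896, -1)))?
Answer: Rational(309572667, 46970224) ≈ 6.5908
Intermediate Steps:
Function('C')(Y) = Add(-3, Pow(Y, 2), Mul(5, Y))
Add(Mul(Mul(-3043, Function('C')(-5)), Pow(16219, -1)), Mul(17457, Pow(2896, -1))) = Add(Mul(Mul(-3043, Add(-3, Pow(-5, 2), Mul(5, -5))), Pow(16219, -1)), Mul(17457, Pow(2896, -1))) = Add(Mul(Mul(-3043, Add(-3, 25, -25)), Rational(1, 16219)), Mul(17457, Rational(1, 2896))) = Add(Mul(Mul(-3043, -3), Rational(1, 16219)), Rational(17457, 2896)) = Add(Mul(9129, Rational(1, 16219)), Rational(17457, 2896)) = Add(Rational(9129, 16219), Rational(17457, 2896)) = Rational(309572667, 46970224)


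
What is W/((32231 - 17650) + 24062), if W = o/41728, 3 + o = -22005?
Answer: -917/67187296 ≈ -1.3648e-5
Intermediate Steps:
o = -22008 (o = -3 - 22005 = -22008)
W = -2751/5216 (W = -22008/41728 = -22008*1/41728 = -2751/5216 ≈ -0.52742)
W/((32231 - 17650) + 24062) = -2751/(5216*((32231 - 17650) + 24062)) = -2751/(5216*(14581 + 24062)) = -2751/5216/38643 = -2751/5216*1/38643 = -917/67187296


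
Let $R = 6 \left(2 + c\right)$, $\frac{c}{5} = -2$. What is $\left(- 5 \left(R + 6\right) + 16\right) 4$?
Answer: $904$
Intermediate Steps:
$c = -10$ ($c = 5 \left(-2\right) = -10$)
$R = -48$ ($R = 6 \left(2 - 10\right) = 6 \left(-8\right) = -48$)
$\left(- 5 \left(R + 6\right) + 16\right) 4 = \left(- 5 \left(-48 + 6\right) + 16\right) 4 = \left(\left(-5\right) \left(-42\right) + 16\right) 4 = \left(210 + 16\right) 4 = 226 \cdot 4 = 904$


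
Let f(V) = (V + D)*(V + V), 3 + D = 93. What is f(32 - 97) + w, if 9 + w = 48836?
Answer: 45577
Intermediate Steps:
D = 90 (D = -3 + 93 = 90)
f(V) = 2*V*(90 + V) (f(V) = (V + 90)*(V + V) = (90 + V)*(2*V) = 2*V*(90 + V))
w = 48827 (w = -9 + 48836 = 48827)
f(32 - 97) + w = 2*(32 - 97)*(90 + (32 - 97)) + 48827 = 2*(-65)*(90 - 65) + 48827 = 2*(-65)*25 + 48827 = -3250 + 48827 = 45577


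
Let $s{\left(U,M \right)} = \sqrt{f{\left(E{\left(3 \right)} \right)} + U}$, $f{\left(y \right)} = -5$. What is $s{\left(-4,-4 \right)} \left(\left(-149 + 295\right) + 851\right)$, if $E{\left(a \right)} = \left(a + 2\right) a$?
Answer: $2991 i \approx 2991.0 i$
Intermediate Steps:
$E{\left(a \right)} = a \left(2 + a\right)$ ($E{\left(a \right)} = \left(2 + a\right) a = a \left(2 + a\right)$)
$s{\left(U,M \right)} = \sqrt{-5 + U}$
$s{\left(-4,-4 \right)} \left(\left(-149 + 295\right) + 851\right) = \sqrt{-5 - 4} \left(\left(-149 + 295\right) + 851\right) = \sqrt{-9} \left(146 + 851\right) = 3 i 997 = 2991 i$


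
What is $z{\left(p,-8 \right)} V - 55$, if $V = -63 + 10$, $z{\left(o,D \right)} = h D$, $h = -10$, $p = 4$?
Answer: $-4295$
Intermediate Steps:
$z{\left(o,D \right)} = - 10 D$
$V = -53$
$z{\left(p,-8 \right)} V - 55 = \left(-10\right) \left(-8\right) \left(-53\right) - 55 = 80 \left(-53\right) - 55 = -4240 - 55 = -4295$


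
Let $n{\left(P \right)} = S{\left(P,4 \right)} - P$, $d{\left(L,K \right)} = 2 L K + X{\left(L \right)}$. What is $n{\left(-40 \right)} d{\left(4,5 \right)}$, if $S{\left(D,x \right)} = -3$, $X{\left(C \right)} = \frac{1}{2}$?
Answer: $\frac{2997}{2} \approx 1498.5$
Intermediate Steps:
$X{\left(C \right)} = \frac{1}{2}$
$d{\left(L,K \right)} = \frac{1}{2} + 2 K L$ ($d{\left(L,K \right)} = 2 L K + \frac{1}{2} = 2 K L + \frac{1}{2} = \frac{1}{2} + 2 K L$)
$n{\left(P \right)} = -3 - P$
$n{\left(-40 \right)} d{\left(4,5 \right)} = \left(-3 - -40\right) \left(\frac{1}{2} + 2 \cdot 5 \cdot 4\right) = \left(-3 + 40\right) \left(\frac{1}{2} + 40\right) = 37 \cdot \frac{81}{2} = \frac{2997}{2}$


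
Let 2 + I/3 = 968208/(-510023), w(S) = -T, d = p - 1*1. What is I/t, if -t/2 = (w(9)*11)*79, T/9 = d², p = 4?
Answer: -994127/11966669649 ≈ -8.3075e-5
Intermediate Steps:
d = 3 (d = 4 - 1*1 = 4 - 1 = 3)
T = 81 (T = 9*3² = 9*9 = 81)
w(S) = -81 (w(S) = -1*81 = -81)
I = -5964762/510023 (I = -6 + 3*(968208/(-510023)) = -6 + 3*(968208*(-1/510023)) = -6 + 3*(-968208/510023) = -6 - 2904624/510023 = -5964762/510023 ≈ -11.695)
t = 140778 (t = -2*(-81*11)*79 = -(-1782)*79 = -2*(-70389) = 140778)
I/t = -5964762/510023/140778 = -5964762/510023*1/140778 = -994127/11966669649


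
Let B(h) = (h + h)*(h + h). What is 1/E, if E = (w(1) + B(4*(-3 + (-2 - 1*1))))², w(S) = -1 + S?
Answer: 1/5308416 ≈ 1.8838e-7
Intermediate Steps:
B(h) = 4*h² (B(h) = (2*h)*(2*h) = 4*h²)
E = 5308416 (E = ((-1 + 1) + 4*(4*(-3 + (-2 - 1*1)))²)² = (0 + 4*(4*(-3 + (-2 - 1)))²)² = (0 + 4*(4*(-3 - 3))²)² = (0 + 4*(4*(-6))²)² = (0 + 4*(-24)²)² = (0 + 4*576)² = (0 + 2304)² = 2304² = 5308416)
1/E = 1/5308416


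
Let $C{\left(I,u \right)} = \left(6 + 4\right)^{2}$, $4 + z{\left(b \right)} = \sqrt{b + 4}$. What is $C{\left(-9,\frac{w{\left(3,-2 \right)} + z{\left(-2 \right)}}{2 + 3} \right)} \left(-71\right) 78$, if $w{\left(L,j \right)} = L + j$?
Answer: $-553800$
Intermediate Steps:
$z{\left(b \right)} = -4 + \sqrt{4 + b}$ ($z{\left(b \right)} = -4 + \sqrt{b + 4} = -4 + \sqrt{4 + b}$)
$C{\left(I,u \right)} = 100$ ($C{\left(I,u \right)} = 10^{2} = 100$)
$C{\left(-9,\frac{w{\left(3,-2 \right)} + z{\left(-2 \right)}}{2 + 3} \right)} \left(-71\right) 78 = 100 \left(-71\right) 78 = \left(-7100\right) 78 = -553800$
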